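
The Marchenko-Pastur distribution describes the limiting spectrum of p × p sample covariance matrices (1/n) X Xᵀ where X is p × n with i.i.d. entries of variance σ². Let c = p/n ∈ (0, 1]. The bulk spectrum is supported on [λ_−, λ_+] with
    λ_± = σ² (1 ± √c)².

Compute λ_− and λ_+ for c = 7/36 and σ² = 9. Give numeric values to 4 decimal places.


c = 7/36 = 0.194444; √c = 0.440959.
λ_− = σ² (1 − √c)² = 9 · (1 − 0.440959)² = 9 · (0.559041)² = 2.812746.
λ_+ = σ² (1 + √c)² = 9 · (1 + 0.440959)² = 9 · (1.440959)² = 18.687254.

Rounded to 4 decimal places: λ_− ≈ 2.8127, λ_+ ≈ 18.6873.


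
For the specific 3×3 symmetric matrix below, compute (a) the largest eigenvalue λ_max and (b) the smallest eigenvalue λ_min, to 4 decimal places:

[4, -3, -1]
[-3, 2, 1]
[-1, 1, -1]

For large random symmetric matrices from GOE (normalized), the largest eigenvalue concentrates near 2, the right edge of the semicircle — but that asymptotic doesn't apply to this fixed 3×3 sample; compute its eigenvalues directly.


Since M is real symmetric, all three eigenvalues are real; they are the roots of det(λI − M) = λ³ − (tr M) λ² + s λ − det M, where s is the sum of the principal 2×2 minors.
tr M = 4 + 2 + (-1) = 5.
s = (4·2 − (-3)²) + (4·(-1) − (-1)²) + (2·(-1) − 1²) = -1 + (-5) + (-3) = -9.
det M (expand along row 1) = 4·(-3) − (-3)·4 + (-1)·(-1) = 1.
Characteristic polynomial: λ³ − 5λ² − 9λ − 1 = 0.
Substitute λ = y + (tr M)/3 = y + 1.666667 to remove the quadratic term: y³ + p·y + q = 0 with p = s − (tr M)²/3 = -17.333333 and q = −2(tr M)³/27 + (tr M)·s/3 − det M = -25.259259.
Three real roots ⇒ use the trigonometric (Viète) form: r = 2√(−p/3) = 4.807402, φ = arccos(3q/(p·r)) = arccos(0.909388) = 0.428985 rad.
y_k = r·cos(φ/3 − 2πk/3) for k = 0, 1, 2 gives y = 4.758335, -1.785859, -2.972477.
λ_k = y_k + 1.666667 gives λ = 6.4250, -0.1192, -1.3058 (check: the sum is 5.0000 = tr M).

Hence λ_max = 6.4250 and λ_min = -1.3058.


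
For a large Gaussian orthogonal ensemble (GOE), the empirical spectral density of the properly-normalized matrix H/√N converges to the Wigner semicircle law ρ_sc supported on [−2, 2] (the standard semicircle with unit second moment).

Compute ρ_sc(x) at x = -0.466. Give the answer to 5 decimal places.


ρ_sc(x) = (1/(2π)) √(4 − x²). With x = -0.466:
  4 − x² = 4 − (-0.466)² = 4 − 0.217156 = 3.782844.
  √(4 − x²) = 1.944953.
  1/(2π) = 0.159155.
  ρ_sc(-0.466) = 0.159155 · 1.944953 = 0.309549.

Rounded to 5 decimal places: ρ_sc(-0.466) ≈ 0.30955.


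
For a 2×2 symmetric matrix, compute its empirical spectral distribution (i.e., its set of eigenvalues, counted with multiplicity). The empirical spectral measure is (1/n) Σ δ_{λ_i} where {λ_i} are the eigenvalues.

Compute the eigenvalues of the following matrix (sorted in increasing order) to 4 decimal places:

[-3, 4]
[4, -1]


Since M is real symmetric, both eigenvalues are real; they are the roots of det(λI − M) = λ² − (tr M) λ + det M.
tr M = -3 + (-1) = -4.
det M = (-3)·(-1) − 4² = 3 − 16 = -13.
Characteristic polynomial: λ² + 4λ − 13 = 0.
Discriminant Δ = (tr M)² − 4·det M = 16 − (-52) = 68; √Δ = 8.246211.
λ = (tr M ± √Δ)/2 = (-4 ± 8.246211)/2, giving (tr M − √Δ)/2 = -6.1231 and (tr M + √Δ)/2 = 2.1231.

Eigenvalues sorted in increasing order: [-6.1231, 2.1231].


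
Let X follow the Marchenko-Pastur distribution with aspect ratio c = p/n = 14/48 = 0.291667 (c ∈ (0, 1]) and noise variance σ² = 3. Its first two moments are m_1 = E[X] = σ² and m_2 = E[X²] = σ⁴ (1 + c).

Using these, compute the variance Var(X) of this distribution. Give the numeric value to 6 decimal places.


m_1 = E[X] = σ² = 3, so m_1² = 9.
m_2 = E[X²] = σ⁴ (1 + c) = 9 · (1 + 0.291667) = 9 · 1.291667 = 11.625000.
(Note m_2 − m_1² simplifies to c · σ⁴ = 0.291667 · 9.)

Var(X) = m_2 − m_1² = 11.625000 − 9 = 2.625000.


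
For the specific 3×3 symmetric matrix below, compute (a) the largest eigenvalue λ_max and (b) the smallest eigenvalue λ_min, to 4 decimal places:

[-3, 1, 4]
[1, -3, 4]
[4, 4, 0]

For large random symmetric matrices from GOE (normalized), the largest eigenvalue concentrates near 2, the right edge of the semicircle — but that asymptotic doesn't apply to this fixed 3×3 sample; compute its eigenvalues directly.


Since M is real symmetric, all three eigenvalues are real; they are the roots of det(λI − M) = λ³ − (tr M) λ² + s λ − det M, where s is the sum of the principal 2×2 minors.
tr M = -3 + (-3) + 0 = -6.
s = ((-3)·(-3) − 1²) + ((-3)·0 − 4²) + ((-3)·0 − 4²) = 8 + (-16) + (-16) = -24.
det M (expand along row 1) = (-3)·(-16) − 1·(-16) + 4·16 = 128.
Characteristic polynomial: λ³ + 6λ² − 24λ − 128 = 0.
Substitute λ = y + (tr M)/3 = y − 2.000000 to remove the quadratic term: y³ + p·y + q = 0 with p = s − (tr M)²/3 = -36.000000 and q = −2(tr M)³/27 + (tr M)·s/3 − det M = -64.000000.
Three real roots ⇒ use the trigonometric (Viète) form: r = 2√(−p/3) = 6.928203, φ = arccos(3q/(p·r)) = arccos(0.769800) = 0.692268 rad.
y_k = r·cos(φ/3 − 2πk/3) for k = 0, 1, 2 gives y = 6.744563, -2.000000, -4.744563.
λ_k = y_k − 2.000000 gives λ = 4.7446, -4.0000, -6.7446 (check: the sum is -6.0000 = tr M).

Hence λ_max = 4.7446 and λ_min = -6.7446.


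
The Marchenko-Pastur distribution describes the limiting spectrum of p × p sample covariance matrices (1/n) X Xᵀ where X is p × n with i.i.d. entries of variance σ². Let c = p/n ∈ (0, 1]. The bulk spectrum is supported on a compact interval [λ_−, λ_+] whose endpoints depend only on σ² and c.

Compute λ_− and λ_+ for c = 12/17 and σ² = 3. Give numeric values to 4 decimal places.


c = 12/17 = 0.705882; √c = 0.840168.
λ_− = σ² (1 − √c)² = 3 · (1 − 0.840168)² = 3 · (0.159832)² = 0.076639.
λ_+ = σ² (1 + √c)² = 3 · (1 + 0.840168)² = 3 · (1.840168)² = 10.158655.

Rounded to 4 decimal places: λ_− ≈ 0.0766, λ_+ ≈ 10.1587.


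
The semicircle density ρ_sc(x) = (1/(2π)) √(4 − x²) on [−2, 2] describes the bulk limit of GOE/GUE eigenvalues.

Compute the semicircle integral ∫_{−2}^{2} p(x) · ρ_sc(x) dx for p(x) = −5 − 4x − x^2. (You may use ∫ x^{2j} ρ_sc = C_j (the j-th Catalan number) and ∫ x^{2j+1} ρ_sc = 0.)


Write p(x) = Σ a_i x^i, split into monomials and integrate each against ρ_sc separately.
Using ∫ x^{2j} ρ_sc = C_j = (1/(j+1)) C(2j, j) (Catalan numbers) and ∫ x^{2j+1} ρ_sc = 0 (odd monomials vanish by symmetry):
  i = 0 (even): a_0 · C_{0} = -5 · 1 = -5
  i = 1 (odd): ∫ x^1 ρ_sc = 0 (vanishes)
  i = 2 (even): a_2 · C_{1} = -1 · 1 = -1

Summing the contributions: ∫_{−2}^{2} p(x) ρ_sc(x) dx = (-5) + (-1) = -6.


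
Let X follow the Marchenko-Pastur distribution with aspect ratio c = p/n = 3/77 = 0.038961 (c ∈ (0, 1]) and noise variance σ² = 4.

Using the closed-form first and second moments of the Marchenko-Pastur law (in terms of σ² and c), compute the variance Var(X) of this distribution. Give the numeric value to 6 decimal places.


Recall the MP moments m_1 = E[X] = σ² and m_2 = E[X²] = σ⁴ (1 + c).
m_1 = E[X] = σ² = 4, so m_1² = 16.
m_2 = E[X²] = σ⁴ (1 + c) = 16 · (1 + 0.038961) = 16 · 1.038961 = 16.623377.
(Note m_2 − m_1² simplifies to c · σ⁴ = 0.038961 · 16.)

Var(X) = m_2 − m_1² = 16.623377 − 16 = 0.623377.


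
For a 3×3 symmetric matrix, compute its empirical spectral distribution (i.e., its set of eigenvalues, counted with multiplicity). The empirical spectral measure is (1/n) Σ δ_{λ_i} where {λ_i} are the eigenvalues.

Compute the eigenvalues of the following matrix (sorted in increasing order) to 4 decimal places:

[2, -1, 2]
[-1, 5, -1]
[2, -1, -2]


Since M is real symmetric, all three eigenvalues are real; they are the roots of det(λI − M) = λ³ − (tr M) λ² + s λ − det M, where s is the sum of the principal 2×2 minors.
tr M = 2 + 5 + (-2) = 5.
s = (2·5 − (-1)²) + (2·(-2) − 2²) + (5·(-2) − (-1)²) = 9 + (-8) + (-11) = -10.
det M (expand along row 1) = 2·(-11) − (-1)·4 + 2·(-9) = -36.
Characteristic polynomial: λ³ − 5λ² − 10λ + 36 = 0.
Substitute λ = y + (tr M)/3 = y + 1.666667 to remove the quadratic term: y³ + p·y + q = 0 with p = s − (tr M)²/3 = -18.333333 and q = −2(tr M)³/27 + (tr M)·s/3 − det M = 10.074074.
Three real roots ⇒ use the trigonometric (Viète) form: r = 2√(−p/3) = 4.944132, φ = arccos(3q/(p·r)) = arccos(-0.333422) = 1.910728 rad.
y_k = r·cos(φ/3 − 2πk/3) for k = 0, 1, 2 gives y = 3.974774, 0.559024, -4.533798.
λ_k = y_k + 1.666667 gives λ = 5.6414, 2.2257, -2.8671 (check: the sum is 5.0000 = tr M).

Eigenvalues sorted in increasing order: [-2.8671, 2.2257, 5.6414].


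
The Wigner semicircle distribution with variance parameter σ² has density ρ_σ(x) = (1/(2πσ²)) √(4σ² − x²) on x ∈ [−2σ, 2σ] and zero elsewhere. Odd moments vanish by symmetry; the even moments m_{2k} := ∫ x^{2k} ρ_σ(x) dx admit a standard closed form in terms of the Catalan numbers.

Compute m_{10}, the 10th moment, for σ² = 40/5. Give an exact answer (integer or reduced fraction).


By the scaled semicircle moment identity, m_{2k} = σ^{2k} · C_k with k = 5.
C_5 = (1/(k+1)) · C(2k, k) = (1/6) · C(10, 5) = (1/6) · 252 = 42.
σ^{2k} = (σ²)^k = (40/5)^5 = 32768.

Therefore m_{10} = σ^{10} · C_5 = 32768 · 42 = 1376256.


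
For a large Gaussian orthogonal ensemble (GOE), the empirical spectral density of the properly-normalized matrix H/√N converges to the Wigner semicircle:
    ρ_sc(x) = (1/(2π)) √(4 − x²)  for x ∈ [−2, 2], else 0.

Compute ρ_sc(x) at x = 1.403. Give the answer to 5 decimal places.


ρ_sc(x) = (1/(2π)) √(4 − x²). With x = 1.403:
  4 − x² = 4 − (1.403)² = 4 − 1.968409 = 2.031591.
  √(4 − x²) = 1.425339.
  1/(2π) = 0.159155.
  ρ_sc(1.403) = 0.159155 · 1.425339 = 0.226850.

Rounded to 5 decimal places: ρ_sc(1.403) ≈ 0.22685.


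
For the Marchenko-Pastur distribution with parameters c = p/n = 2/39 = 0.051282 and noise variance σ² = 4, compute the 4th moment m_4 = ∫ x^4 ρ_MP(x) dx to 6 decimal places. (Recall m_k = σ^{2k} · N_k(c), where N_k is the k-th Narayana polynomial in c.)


E[X⁴] = σ⁸ (1 + 6c + 6c² + c³) (fourth MP moment). With σ² = 4 (so σ⁸ = 256) and c = 2/39 = 0.051282: E[X⁴] = 256 · (1 + 6·0.051282 + 6·(0.051282)² + (0.051282)³) = 256 · 1.323606.

So E[X^4] = 338.843204.


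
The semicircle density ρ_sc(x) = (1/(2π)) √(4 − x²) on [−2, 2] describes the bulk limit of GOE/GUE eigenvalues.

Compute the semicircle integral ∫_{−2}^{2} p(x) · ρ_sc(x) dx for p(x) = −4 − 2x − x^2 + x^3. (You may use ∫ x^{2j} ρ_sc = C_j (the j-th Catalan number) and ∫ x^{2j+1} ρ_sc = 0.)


Write p(x) = Σ a_i x^i, split into monomials and integrate each against ρ_sc separately.
Using ∫ x^{2j} ρ_sc = C_j = (1/(j+1)) C(2j, j) (Catalan numbers) and ∫ x^{2j+1} ρ_sc = 0 (odd monomials vanish by symmetry):
  i = 0 (even): a_0 · C_{0} = -4 · 1 = -4
  i = 1 (odd): ∫ x^1 ρ_sc = 0 (vanishes)
  i = 2 (even): a_2 · C_{1} = -1 · 1 = -1
  i = 3 (odd): ∫ x^3 ρ_sc = 0 (vanishes)

Summing the contributions: ∫_{−2}^{2} p(x) ρ_sc(x) dx = (-4) + (-1) = -5.


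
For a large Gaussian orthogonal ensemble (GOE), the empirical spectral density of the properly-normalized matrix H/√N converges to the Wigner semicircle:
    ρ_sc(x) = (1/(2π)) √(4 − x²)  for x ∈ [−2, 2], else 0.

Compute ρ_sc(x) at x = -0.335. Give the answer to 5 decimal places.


ρ_sc(x) = (1/(2π)) √(4 − x²). With x = -0.335:
  4 − x² = 4 − (-0.335)² = 4 − 0.112225 = 3.887775.
  √(4 − x²) = 1.971744.
  1/(2π) = 0.159155.
  ρ_sc(-0.335) = 0.159155 · 1.971744 = 0.313813.

Rounded to 5 decimal places: ρ_sc(-0.335) ≈ 0.31381.


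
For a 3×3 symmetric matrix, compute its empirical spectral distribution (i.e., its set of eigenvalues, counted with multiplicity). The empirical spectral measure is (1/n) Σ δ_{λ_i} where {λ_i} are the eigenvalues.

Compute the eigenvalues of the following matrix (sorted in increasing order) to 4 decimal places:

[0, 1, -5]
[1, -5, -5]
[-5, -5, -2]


Since M is real symmetric, all three eigenvalues are real; they are the roots of det(λI − M) = λ³ − (tr M) λ² + s λ − det M, where s is the sum of the principal 2×2 minors.
tr M = 0 + (-5) + (-2) = -7.
s = (0·(-5) − 1²) + (0·(-2) − (-5)²) + ((-5)·(-2) − (-5)²) = -1 + (-25) + (-15) = -41.
det M (expand along row 1) = 0·(-15) − 1·(-27) + (-5)·(-30) = 177.
Characteristic polynomial: λ³ + 7λ² − 41λ − 177 = 0.
Substitute λ = y + (tr M)/3 = y − 2.333333 to remove the quadratic term: y³ + p·y + q = 0 with p = s − (tr M)²/3 = -57.333333 and q = −2(tr M)³/27 + (tr M)·s/3 − det M = -55.925926.
Three real roots ⇒ use the trigonometric (Viète) form: r = 2√(−p/3) = 8.743251, φ = arccos(3q/(p·r)) = arccos(0.334699) = 1.229511 rad.
y_k = r·cos(φ/3 − 2πk/3) for k = 0, 1, 2 gives y = 8.019186, -0.992505, -7.026681.
λ_k = y_k − 2.333333 gives λ = 5.6859, -3.3258, -9.3600 (check: the sum is -7.0000 = tr M).

Eigenvalues sorted in increasing order: [-9.3600, -3.3258, 5.6859].


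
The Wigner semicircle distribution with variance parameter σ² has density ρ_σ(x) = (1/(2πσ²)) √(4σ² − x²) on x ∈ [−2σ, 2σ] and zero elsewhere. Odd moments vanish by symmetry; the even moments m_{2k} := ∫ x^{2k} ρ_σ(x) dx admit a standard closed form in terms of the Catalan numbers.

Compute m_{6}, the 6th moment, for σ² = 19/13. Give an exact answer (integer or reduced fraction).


By the scaled semicircle moment identity, m_{2k} = σ^{2k} · C_k with k = 3.
C_3 = (1/(k+1)) · C(2k, k) = (1/4) · C(6, 3) = (1/4) · 20 = 5.
σ^{2k} = (σ²)^k = (19/13)^3 = 6859/2197.

Therefore m_{6} = σ^{6} · C_3 = (6859/2197) · 5 = 34295/2197.


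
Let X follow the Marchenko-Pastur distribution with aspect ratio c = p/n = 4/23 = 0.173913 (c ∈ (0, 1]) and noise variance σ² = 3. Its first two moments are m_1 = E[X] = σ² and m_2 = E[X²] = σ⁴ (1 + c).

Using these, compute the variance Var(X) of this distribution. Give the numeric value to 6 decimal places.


m_1 = E[X] = σ² = 3, so m_1² = 9.
m_2 = E[X²] = σ⁴ (1 + c) = 9 · (1 + 0.173913) = 9 · 1.173913 = 10.565217.
(Note m_2 − m_1² simplifies to c · σ⁴ = 0.173913 · 9.)

Var(X) = m_2 − m_1² = 10.565217 − 9 = 1.565217.


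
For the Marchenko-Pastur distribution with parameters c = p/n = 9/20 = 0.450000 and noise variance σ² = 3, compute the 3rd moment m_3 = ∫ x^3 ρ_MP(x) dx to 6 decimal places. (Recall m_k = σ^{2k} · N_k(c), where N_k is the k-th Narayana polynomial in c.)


E[X³] = σ⁶ (1 + 3c + c²) (third MP moment). With σ² = 3 (so σ⁶ = 27) and c = 9/20 = 0.450000: E[X³] = 27 · (1 + 3·0.450000 + (0.450000)²) = 27 · 2.552500.

So E[X^3] = 68.917500.


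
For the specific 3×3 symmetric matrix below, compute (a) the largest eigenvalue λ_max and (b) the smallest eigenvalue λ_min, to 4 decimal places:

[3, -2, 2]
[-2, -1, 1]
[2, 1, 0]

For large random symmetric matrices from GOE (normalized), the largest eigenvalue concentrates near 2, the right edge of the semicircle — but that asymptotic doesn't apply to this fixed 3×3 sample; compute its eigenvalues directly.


Since M is real symmetric, all three eigenvalues are real; they are the roots of det(λI − M) = λ³ − (tr M) λ² + s λ − det M, where s is the sum of the principal 2×2 minors.
tr M = 3 + (-1) + 0 = 2.
s = (3·(-1) − (-2)²) + (3·0 − 2²) + ((-1)·0 − 1²) = -7 + (-4) + (-1) = -12.
det M (expand along row 1) = 3·(-1) − (-2)·(-2) + 2·0 = -7.
Characteristic polynomial: λ³ − 2λ² − 12λ + 7 = 0.
Substitute λ = y + (tr M)/3 = y + 0.666667 to remove the quadratic term: y³ + p·y + q = 0 with p = s − (tr M)²/3 = -13.333333 and q = −2(tr M)³/27 + (tr M)·s/3 − det M = -1.592593.
Three real roots ⇒ use the trigonometric (Viète) form: r = 2√(−p/3) = 4.216370, φ = arccos(3q/(p·r)) = arccos(0.084986) = 1.485707 rad.
y_k = r·cos(φ/3 − 2πk/3) for k = 0, 1, 2 gives y = 3.709801, -0.119573, -3.590229.
λ_k = y_k + 0.666667 gives λ = 4.3765, 0.5471, -2.9236 (check: the sum is 2.0000 = tr M).

Hence λ_max = 4.3765 and λ_min = -2.9236.


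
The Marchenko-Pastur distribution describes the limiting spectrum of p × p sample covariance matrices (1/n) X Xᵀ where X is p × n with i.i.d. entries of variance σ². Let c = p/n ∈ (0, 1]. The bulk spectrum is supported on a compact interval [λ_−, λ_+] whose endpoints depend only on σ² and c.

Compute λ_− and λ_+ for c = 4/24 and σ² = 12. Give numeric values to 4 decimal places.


c = 4/24 = 0.166667; √c = 0.408248.
λ_− = σ² (1 − √c)² = 12 · (1 − 0.408248)² = 12 · (0.591752)² = 4.202041.
λ_+ = σ² (1 + √c)² = 12 · (1 + 0.408248)² = 12 · (1.408248)² = 23.797959.

Rounded to 4 decimal places: λ_− ≈ 4.2020, λ_+ ≈ 23.7980.


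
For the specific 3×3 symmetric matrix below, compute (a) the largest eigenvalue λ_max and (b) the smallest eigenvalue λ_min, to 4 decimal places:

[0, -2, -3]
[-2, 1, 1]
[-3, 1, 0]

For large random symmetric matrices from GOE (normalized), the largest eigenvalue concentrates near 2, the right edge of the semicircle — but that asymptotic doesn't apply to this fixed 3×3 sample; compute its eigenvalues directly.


Since M is real symmetric, all three eigenvalues are real; they are the roots of det(λI − M) = λ³ − (tr M) λ² + s λ − det M, where s is the sum of the principal 2×2 minors.
tr M = 0 + 1 + 0 = 1.
s = (0·1 − (-2)²) + (0·0 − (-3)²) + (1·0 − 1²) = -4 + (-9) + (-1) = -14.
det M (expand along row 1) = 0·(-1) − (-2)·3 + (-3)·1 = 3.
Characteristic polynomial: λ³ − λ² − 14λ − 3 = 0.
Substitute λ = y + (tr M)/3 = y + 0.333333 to remove the quadratic term: y³ + p·y + q = 0 with p = s − (tr M)²/3 = -14.333333 and q = −2(tr M)³/27 + (tr M)·s/3 − det M = -7.740741.
Three real roots ⇒ use the trigonometric (Viète) form: r = 2√(−p/3) = 4.371626, φ = arccos(3q/(p·r)) = arccos(0.370607) = 1.191134 rad.
y_k = r·cos(φ/3 − 2πk/3) for k = 0, 1, 2 gives y = 4.031548, -0.551772, -3.479776.
λ_k = y_k + 0.333333 gives λ = 4.3649, -0.2184, -3.1464 (check: the sum is 1.0000 = tr M).

Hence λ_max = 4.3649 and λ_min = -3.1464.


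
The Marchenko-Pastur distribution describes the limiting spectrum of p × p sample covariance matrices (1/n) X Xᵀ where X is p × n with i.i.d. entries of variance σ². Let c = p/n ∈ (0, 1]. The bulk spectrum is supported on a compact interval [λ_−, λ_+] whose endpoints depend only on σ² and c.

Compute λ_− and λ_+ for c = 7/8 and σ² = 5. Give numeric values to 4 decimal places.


c = 7/8 = 0.875000; √c = 0.935414.
λ_− = σ² (1 − √c)² = 5 · (1 − 0.935414)² = 5 · (0.064586)² = 0.020857.
λ_+ = σ² (1 + √c)² = 5 · (1 + 0.935414)² = 5 · (1.935414)² = 18.729143.

Rounded to 4 decimal places: λ_− ≈ 0.0209, λ_+ ≈ 18.7291.


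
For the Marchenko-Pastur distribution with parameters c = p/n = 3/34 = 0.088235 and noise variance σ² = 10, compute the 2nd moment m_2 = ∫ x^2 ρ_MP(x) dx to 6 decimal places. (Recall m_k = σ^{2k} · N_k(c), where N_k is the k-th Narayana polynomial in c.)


E[X²] = σ⁴ (1 + c) (second MP moment). With σ² = 10 (so σ⁴ = 100) and c = 3/34 = 0.088235: E[X²] = 100 · (1 + 0.088235) = 100 · 1.088235.

So E[X^2] = 108.823529.


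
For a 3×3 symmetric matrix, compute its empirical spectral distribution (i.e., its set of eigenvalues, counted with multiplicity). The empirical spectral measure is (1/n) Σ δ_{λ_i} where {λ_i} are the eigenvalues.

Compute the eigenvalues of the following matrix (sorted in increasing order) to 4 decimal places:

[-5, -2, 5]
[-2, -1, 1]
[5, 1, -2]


Since M is real symmetric, all three eigenvalues are real; they are the roots of det(λI − M) = λ³ − (tr M) λ² + s λ − det M, where s is the sum of the principal 2×2 minors.
tr M = -5 + (-1) + (-2) = -8.
s = ((-5)·(-1) − (-2)²) + ((-5)·(-2) − 5²) + ((-1)·(-2) − 1²) = 1 + (-15) + 1 = -13.
det M (expand along row 1) = (-5)·1 − (-2)·(-1) + 5·3 = 8.
Characteristic polynomial: λ³ + 8λ² − 13λ − 8 = 0.
Substitute λ = y + (tr M)/3 = y − 2.666667 to remove the quadratic term: y³ + p·y + q = 0 with p = s − (tr M)²/3 = -34.333333 and q = −2(tr M)³/27 + (tr M)·s/3 − det M = 64.592593.
Three real roots ⇒ use the trigonometric (Viète) form: r = 2√(−p/3) = 6.765928, φ = arccos(3q/(p·r)) = arccos(-0.834182) = 2.557444 rad.
y_k = r·cos(φ/3 − 2πk/3) for k = 0, 1, 2 gives y = 4.452772, 2.185297, -6.638069.
λ_k = y_k − 2.666667 gives λ = 1.7861, -0.4814, -9.3047 (check: the sum is -8.0000 = tr M).

Eigenvalues sorted in increasing order: [-9.3047, -0.4814, 1.7861].


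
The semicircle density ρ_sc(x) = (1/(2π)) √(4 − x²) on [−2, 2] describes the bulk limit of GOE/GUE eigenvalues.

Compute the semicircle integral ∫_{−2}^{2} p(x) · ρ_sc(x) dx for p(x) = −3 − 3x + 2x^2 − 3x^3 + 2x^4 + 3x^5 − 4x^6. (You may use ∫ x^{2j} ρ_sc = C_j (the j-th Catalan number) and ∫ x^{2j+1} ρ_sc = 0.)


Write p(x) = Σ a_i x^i, split into monomials and integrate each against ρ_sc separately.
Using ∫ x^{2j} ρ_sc = C_j = (1/(j+1)) C(2j, j) (Catalan numbers) and ∫ x^{2j+1} ρ_sc = 0 (odd monomials vanish by symmetry):
  i = 0 (even): a_0 · C_{0} = -3 · 1 = -3
  i = 1 (odd): ∫ x^1 ρ_sc = 0 (vanishes)
  i = 2 (even): a_2 · C_{1} = 2 · 1 = 2
  i = 3 (odd): ∫ x^3 ρ_sc = 0 (vanishes)
  i = 4 (even): a_4 · C_{2} = 2 · 2 = 4
  i = 5 (odd): ∫ x^5 ρ_sc = 0 (vanishes)
  i = 6 (even): a_6 · C_{3} = -4 · 5 = -20

Summing the contributions: ∫_{−2}^{2} p(x) ρ_sc(x) dx = (-3) + 2 + 4 + (-20) = -17.


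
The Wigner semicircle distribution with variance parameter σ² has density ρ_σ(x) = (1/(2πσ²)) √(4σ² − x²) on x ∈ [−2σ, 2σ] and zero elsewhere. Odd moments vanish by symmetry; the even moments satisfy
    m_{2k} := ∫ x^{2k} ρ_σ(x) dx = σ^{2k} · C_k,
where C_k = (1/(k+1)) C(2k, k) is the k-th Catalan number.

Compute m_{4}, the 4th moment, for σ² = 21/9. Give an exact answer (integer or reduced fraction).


By the scaled semicircle moment identity, m_{2k} = σ^{2k} · C_k with k = 2.
C_2 = (1/(k+1)) · C(2k, k) = (1/3) · C(4, 2) = (1/3) · 6 = 2.
σ^{2k} = (σ²)^k = (21/9)^2 = 49/9.

Therefore m_{4} = σ^{4} · C_2 = (49/9) · 2 = 98/9.


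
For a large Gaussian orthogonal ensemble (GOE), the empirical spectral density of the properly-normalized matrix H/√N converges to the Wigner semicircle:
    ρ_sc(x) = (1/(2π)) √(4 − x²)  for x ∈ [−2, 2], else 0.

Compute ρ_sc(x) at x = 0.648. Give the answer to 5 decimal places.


ρ_sc(x) = (1/(2π)) √(4 − x²). With x = 0.648:
  4 − x² = 4 − (0.648)² = 4 − 0.419904 = 3.580096.
  √(4 − x²) = 1.892114.
  1/(2π) = 0.159155.
  ρ_sc(0.648) = 0.159155 · 1.892114 = 0.301139.

Rounded to 5 decimal places: ρ_sc(0.648) ≈ 0.30114.


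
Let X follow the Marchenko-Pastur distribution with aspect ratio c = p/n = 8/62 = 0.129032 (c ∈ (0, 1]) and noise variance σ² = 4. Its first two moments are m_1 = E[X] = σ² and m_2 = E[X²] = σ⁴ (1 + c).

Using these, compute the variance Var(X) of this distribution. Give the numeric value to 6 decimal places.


m_1 = E[X] = σ² = 4, so m_1² = 16.
m_2 = E[X²] = σ⁴ (1 + c) = 16 · (1 + 0.129032) = 16 · 1.129032 = 18.064516.
(Note m_2 − m_1² simplifies to c · σ⁴ = 0.129032 · 16.)

Var(X) = m_2 − m_1² = 18.064516 − 16 = 2.064516.


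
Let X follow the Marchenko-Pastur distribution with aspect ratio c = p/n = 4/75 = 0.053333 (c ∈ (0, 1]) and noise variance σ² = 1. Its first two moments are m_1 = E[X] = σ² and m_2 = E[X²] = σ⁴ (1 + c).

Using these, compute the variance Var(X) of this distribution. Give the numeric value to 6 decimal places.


m_1 = E[X] = σ² = 1, so m_1² = 1.
m_2 = E[X²] = σ⁴ (1 + c) = 1 · (1 + 0.053333) = 1 · 1.053333 = 1.053333.
(Note m_2 − m_1² simplifies to c · σ⁴ = 0.053333 · 1.)

Var(X) = m_2 − m_1² = 1.053333 − 1 = 0.053333.


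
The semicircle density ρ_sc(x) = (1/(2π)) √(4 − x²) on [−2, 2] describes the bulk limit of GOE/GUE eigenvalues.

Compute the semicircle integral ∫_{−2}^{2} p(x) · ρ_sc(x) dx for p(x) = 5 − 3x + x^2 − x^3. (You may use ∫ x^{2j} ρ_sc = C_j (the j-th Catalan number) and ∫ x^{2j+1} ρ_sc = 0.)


Write p(x) = Σ a_i x^i, split into monomials and integrate each against ρ_sc separately.
Using ∫ x^{2j} ρ_sc = C_j = (1/(j+1)) C(2j, j) (Catalan numbers) and ∫ x^{2j+1} ρ_sc = 0 (odd monomials vanish by symmetry):
  i = 0 (even): a_0 · C_{0} = 5 · 1 = 5
  i = 1 (odd): ∫ x^1 ρ_sc = 0 (vanishes)
  i = 2 (even): a_2 · C_{1} = 1 · 1 = 1
  i = 3 (odd): ∫ x^3 ρ_sc = 0 (vanishes)

Summing the contributions: ∫_{−2}^{2} p(x) ρ_sc(x) dx = 5 + 1 = 6.


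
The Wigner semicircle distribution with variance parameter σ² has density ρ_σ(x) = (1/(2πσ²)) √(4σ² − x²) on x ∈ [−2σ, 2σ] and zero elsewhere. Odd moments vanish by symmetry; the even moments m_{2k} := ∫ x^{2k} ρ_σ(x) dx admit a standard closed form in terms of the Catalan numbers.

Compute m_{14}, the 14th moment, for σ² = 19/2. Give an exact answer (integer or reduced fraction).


By the scaled semicircle moment identity, m_{2k} = σ^{2k} · C_k with k = 7.
C_7 = (1/(k+1)) · C(2k, k) = (1/8) · C(14, 7) = (1/8) · 3432 = 429.
σ^{2k} = (σ²)^k = (19/2)^7 = 893871739/128.

Therefore m_{14} = σ^{14} · C_7 = (893871739/128) · 429 = 383470976031/128.


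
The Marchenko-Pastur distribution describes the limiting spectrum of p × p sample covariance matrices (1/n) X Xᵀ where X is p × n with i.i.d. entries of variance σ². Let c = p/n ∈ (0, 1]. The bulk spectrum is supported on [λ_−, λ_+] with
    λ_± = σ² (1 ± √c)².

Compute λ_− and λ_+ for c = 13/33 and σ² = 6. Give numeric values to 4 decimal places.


c = 13/33 = 0.393939; √c = 0.627646.
λ_− = σ² (1 − √c)² = 6 · (1 − 0.627646)² = 6 · (0.372354)² = 0.831885.
λ_+ = σ² (1 + √c)² = 6 · (1 + 0.627646)² = 6 · (1.627646)² = 15.895387.

Rounded to 4 decimal places: λ_− ≈ 0.8319, λ_+ ≈ 15.8954.


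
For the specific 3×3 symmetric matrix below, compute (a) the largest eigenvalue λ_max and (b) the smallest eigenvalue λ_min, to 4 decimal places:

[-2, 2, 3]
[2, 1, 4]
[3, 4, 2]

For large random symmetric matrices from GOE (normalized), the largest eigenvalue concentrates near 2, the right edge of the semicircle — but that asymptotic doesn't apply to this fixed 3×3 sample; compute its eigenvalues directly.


Since M is real symmetric, all three eigenvalues are real; they are the roots of det(λI − M) = λ³ − (tr M) λ² + s λ − det M, where s is the sum of the principal 2×2 minors.
tr M = -2 + 1 + 2 = 1.
s = ((-2)·1 − 2²) + ((-2)·2 − 3²) + (1·2 − 4²) = -6 + (-13) + (-14) = -33.
det M (expand along row 1) = (-2)·(-14) − 2·(-8) + 3·5 = 59.
Characteristic polynomial: λ³ − λ² − 33λ − 59 = 0.
Substitute λ = y + (tr M)/3 = y + 0.333333 to remove the quadratic term: y³ + p·y + q = 0 with p = s − (tr M)²/3 = -33.333333 and q = −2(tr M)³/27 + (tr M)·s/3 − det M = -70.074074.
Three real roots ⇒ use the trigonometric (Viète) form: r = 2√(−p/3) = 6.666667, φ = arccos(3q/(p·r)) = arccos(0.946000) = 0.330131 rad.
y_k = r·cos(φ/3 − 2πk/3) for k = 0, 1, 2 gives y = 6.626342, -2.679116, -3.947226.
λ_k = y_k + 0.333333 gives λ = 6.9597, -2.3458, -3.6139 (check: the sum is 1.0000 = tr M).

Hence λ_max = 6.9597 and λ_min = -3.6139.


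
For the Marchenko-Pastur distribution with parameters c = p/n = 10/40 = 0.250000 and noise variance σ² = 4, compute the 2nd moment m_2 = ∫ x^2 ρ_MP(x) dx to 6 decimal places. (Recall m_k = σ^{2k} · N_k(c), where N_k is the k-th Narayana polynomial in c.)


E[X²] = σ⁴ (1 + c) (second MP moment). With σ² = 4 (so σ⁴ = 16) and c = 10/40 = 0.250000: E[X²] = 16 · (1 + 0.250000) = 16 · 1.250000.

So E[X^2] = 20.000000.


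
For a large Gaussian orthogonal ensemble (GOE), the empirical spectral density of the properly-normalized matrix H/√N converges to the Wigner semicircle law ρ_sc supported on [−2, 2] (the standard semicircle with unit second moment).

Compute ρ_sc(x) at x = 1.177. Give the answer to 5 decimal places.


ρ_sc(x) = (1/(2π)) √(4 − x²). With x = 1.177:
  4 − x² = 4 − (1.177)² = 4 − 1.385329 = 2.614671.
  √(4 − x²) = 1.616994.
  1/(2π) = 0.159155.
  ρ_sc(1.177) = 0.159155 · 1.616994 = 0.257353.

Rounded to 5 decimal places: ρ_sc(1.177) ≈ 0.25735.


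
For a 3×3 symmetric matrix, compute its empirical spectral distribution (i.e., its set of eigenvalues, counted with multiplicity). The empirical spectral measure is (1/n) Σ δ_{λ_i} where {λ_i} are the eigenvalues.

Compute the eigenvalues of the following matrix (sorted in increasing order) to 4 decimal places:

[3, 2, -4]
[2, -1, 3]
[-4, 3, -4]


Since M is real symmetric, all three eigenvalues are real; they are the roots of det(λI − M) = λ³ − (tr M) λ² + s λ − det M, where s is the sum of the principal 2×2 minors.
tr M = 3 + (-1) + (-4) = -2.
s = (3·(-1) − 2²) + (3·(-4) − (-4)²) + ((-1)·(-4) − 3²) = -7 + (-28) + (-5) = -40.
det M (expand along row 1) = 3·(-5) − 2·4 + (-4)·2 = -31.
Characteristic polynomial: λ³ + 2λ² − 40λ + 31 = 0.
Substitute λ = y + (tr M)/3 = y − 0.666667 to remove the quadratic term: y³ + p·y + q = 0 with p = s − (tr M)²/3 = -41.333333 and q = −2(tr M)³/27 + (tr M)·s/3 − det M = 58.259259.
Three real roots ⇒ use the trigonometric (Viète) form: r = 2√(−p/3) = 7.423686, φ = arccos(3q/(p·r)) = arccos(-0.569595) = 2.176809 rad.
y_k = r·cos(φ/3 − 2πk/3) for k = 0, 1, 2 gives y = 5.553654, 1.489439, -7.043093.
λ_k = y_k − 0.666667 gives λ = 4.8870, 0.8228, -7.7098 (check: the sum is -2.0000 = tr M).

Eigenvalues sorted in increasing order: [-7.7098, 0.8228, 4.8870].


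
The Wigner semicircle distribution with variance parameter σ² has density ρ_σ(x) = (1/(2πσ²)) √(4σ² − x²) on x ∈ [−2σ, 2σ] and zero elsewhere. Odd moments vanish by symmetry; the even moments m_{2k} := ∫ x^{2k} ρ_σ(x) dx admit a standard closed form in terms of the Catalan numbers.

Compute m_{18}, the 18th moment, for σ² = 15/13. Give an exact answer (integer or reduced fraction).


By the scaled semicircle moment identity, m_{2k} = σ^{2k} · C_k with k = 9.
C_9 = (1/(k+1)) · C(2k, k) = (1/10) · C(18, 9) = (1/10) · 48620 = 4862.
σ^{2k} = (σ²)^k = (15/13)^9 = 38443359375/10604499373.

Therefore m_{18} = σ^{18} · C_9 = (38443359375/10604499373) · 4862 = 14377816406250/815730721.


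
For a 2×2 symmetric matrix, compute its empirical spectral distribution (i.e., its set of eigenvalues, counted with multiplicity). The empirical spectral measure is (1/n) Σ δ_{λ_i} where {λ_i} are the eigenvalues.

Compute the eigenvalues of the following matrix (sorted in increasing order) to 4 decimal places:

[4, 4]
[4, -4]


Since M is real symmetric, both eigenvalues are real; they are the roots of det(λI − M) = λ² − (tr M) λ + det M.
tr M = 4 + (-4) = 0.
det M = 4·(-4) − 4² = -16 − 16 = -32.
Characteristic polynomial: λ² − 32 = 0.
Discriminant Δ = (tr M)² − 4·det M = 0 − (-128) = 128; √Δ = 11.313708.
λ = (tr M ± √Δ)/2 = (0 ± 11.313708)/2, giving (tr M − √Δ)/2 = -5.6569 and (tr M + √Δ)/2 = 5.6569.

Eigenvalues sorted in increasing order: [-5.6569, 5.6569].


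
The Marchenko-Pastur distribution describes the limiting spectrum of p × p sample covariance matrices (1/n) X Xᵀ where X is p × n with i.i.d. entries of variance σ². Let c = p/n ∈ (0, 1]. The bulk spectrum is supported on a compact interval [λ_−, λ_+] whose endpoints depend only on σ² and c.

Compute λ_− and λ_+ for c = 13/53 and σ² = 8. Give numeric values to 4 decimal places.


c = 13/53 = 0.245283; √c = 0.495261.
λ_− = σ² (1 − √c)² = 8 · (1 − 0.495261)² = 8 · (0.504739)² = 2.038095.
λ_+ = σ² (1 + √c)² = 8 · (1 + 0.495261)² = 8 · (1.495261)² = 17.886433.

Rounded to 4 decimal places: λ_− ≈ 2.0381, λ_+ ≈ 17.8864.


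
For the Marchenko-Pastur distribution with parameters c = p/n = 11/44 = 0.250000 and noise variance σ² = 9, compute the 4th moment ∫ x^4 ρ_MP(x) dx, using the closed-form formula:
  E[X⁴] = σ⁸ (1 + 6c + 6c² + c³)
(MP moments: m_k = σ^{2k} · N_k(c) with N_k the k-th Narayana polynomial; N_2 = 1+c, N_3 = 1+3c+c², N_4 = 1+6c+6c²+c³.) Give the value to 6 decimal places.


E[X⁴] = σ⁸ (1 + 6c + 6c² + c³) (fourth MP moment). With σ² = 9 (so σ⁸ = 6561) and c = 11/44 = 0.250000: E[X⁴] = 6561 · (1 + 6·0.250000 + 6·(0.250000)² + (0.250000)³) = 6561 · 2.890625.

So E[X^4] = 18965.390625.


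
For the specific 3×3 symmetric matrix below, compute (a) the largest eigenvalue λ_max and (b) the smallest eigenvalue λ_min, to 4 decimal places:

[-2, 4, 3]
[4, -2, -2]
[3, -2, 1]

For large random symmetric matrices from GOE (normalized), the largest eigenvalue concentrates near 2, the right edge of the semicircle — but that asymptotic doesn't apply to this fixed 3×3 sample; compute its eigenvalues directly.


Since M is real symmetric, all three eigenvalues are real; they are the roots of det(λI − M) = λ³ − (tr M) λ² + s λ − det M, where s is the sum of the principal 2×2 minors.
tr M = -2 + (-2) + 1 = -3.
s = ((-2)·(-2) − 4²) + ((-2)·1 − 3²) + ((-2)·1 − (-2)²) = -12 + (-11) + (-6) = -29.
det M (expand along row 1) = (-2)·(-6) − 4·10 + 3·(-2) = -34.
Characteristic polynomial: λ³ + 3λ² − 29λ + 34 = 0.
Substitute λ = y + (tr M)/3 = y − 1.000000 to remove the quadratic term: y³ + p·y + q = 0 with p = s − (tr M)²/3 = -32.000000 and q = −2(tr M)³/27 + (tr M)·s/3 − det M = 65.000000.
Three real roots ⇒ use the trigonometric (Viète) form: r = 2√(−p/3) = 6.531973, φ = arccos(3q/(p·r)) = arccos(-0.932911) = 2.773210 rad.
y_k = r·cos(φ/3 − 2πk/3) for k = 0, 1, 2 gives y = 3.934278, 2.548510, -6.482789.
λ_k = y_k − 1.000000 gives λ = 2.9343, 1.5485, -7.4828 (check: the sum is -3.0000 = tr M).

Hence λ_max = 2.9343 and λ_min = -7.4828.


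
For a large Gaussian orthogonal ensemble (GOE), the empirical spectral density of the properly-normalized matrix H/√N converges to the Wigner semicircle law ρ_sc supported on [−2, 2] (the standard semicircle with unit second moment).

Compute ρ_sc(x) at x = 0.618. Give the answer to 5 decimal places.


ρ_sc(x) = (1/(2π)) √(4 − x²). With x = 0.618:
  4 − x² = 4 − (0.618)² = 4 − 0.381924 = 3.618076.
  √(4 − x²) = 1.902124.
  1/(2π) = 0.159155.
  ρ_sc(0.618) = 0.159155 · 1.902124 = 0.302732.

Rounded to 5 decimal places: ρ_sc(0.618) ≈ 0.30273.


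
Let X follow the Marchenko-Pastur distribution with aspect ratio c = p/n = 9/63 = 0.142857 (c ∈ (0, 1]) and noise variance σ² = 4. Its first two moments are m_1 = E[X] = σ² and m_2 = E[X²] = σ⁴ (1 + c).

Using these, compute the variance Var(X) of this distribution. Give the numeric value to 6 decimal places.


m_1 = E[X] = σ² = 4, so m_1² = 16.
m_2 = E[X²] = σ⁴ (1 + c) = 16 · (1 + 0.142857) = 16 · 1.142857 = 18.285714.
(Note m_2 − m_1² simplifies to c · σ⁴ = 0.142857 · 16.)

Var(X) = m_2 − m_1² = 18.285714 − 16 = 2.285714.


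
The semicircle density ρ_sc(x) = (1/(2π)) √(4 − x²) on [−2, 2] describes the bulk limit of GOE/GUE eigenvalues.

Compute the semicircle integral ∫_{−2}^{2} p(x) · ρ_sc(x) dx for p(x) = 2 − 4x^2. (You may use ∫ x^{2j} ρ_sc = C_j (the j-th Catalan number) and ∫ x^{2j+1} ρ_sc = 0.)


Write p(x) = Σ a_i x^i, split into monomials and integrate each against ρ_sc separately.
Using ∫ x^{2j} ρ_sc = C_j = (1/(j+1)) C(2j, j) (Catalan numbers) and ∫ x^{2j+1} ρ_sc = 0 (odd monomials vanish by symmetry):
  i = 0 (even): a_0 · C_{0} = 2 · 1 = 2
  i = 2 (even): a_2 · C_{1} = -4 · 1 = -4

Summing the contributions: ∫_{−2}^{2} p(x) ρ_sc(x) dx = 2 + (-4) = -2.


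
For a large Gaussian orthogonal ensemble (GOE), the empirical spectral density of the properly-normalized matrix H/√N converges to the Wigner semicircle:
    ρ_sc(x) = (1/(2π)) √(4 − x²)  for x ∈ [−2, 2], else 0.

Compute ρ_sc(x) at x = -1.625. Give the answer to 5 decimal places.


ρ_sc(x) = (1/(2π)) √(4 − x²). With x = -1.625:
  4 − x² = 4 − (-1.625)² = 4 − 2.640625 = 1.359375.
  √(4 − x²) = 1.165922.
  1/(2π) = 0.159155.
  ρ_sc(-1.625) = 0.159155 · 1.165922 = 0.185562.

Rounded to 5 decimal places: ρ_sc(-1.625) ≈ 0.18556.


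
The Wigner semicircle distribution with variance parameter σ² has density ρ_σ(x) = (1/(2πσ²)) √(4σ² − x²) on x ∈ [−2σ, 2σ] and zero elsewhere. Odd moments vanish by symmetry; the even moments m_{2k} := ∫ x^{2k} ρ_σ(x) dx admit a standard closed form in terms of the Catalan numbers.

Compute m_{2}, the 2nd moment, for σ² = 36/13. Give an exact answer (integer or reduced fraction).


By the scaled semicircle moment identity, m_{2k} = σ^{2k} · C_k with k = 1.
C_1 = (1/(k+1)) · C(2k, k) = (1/2) · C(2, 1) = (1/2) · 2 = 1.
σ^{2k} = (σ²)^k = (36/13)^1 = 36/13.

Therefore m_{2} = σ^{2} · C_1 = (36/13) · 1 = 36/13.


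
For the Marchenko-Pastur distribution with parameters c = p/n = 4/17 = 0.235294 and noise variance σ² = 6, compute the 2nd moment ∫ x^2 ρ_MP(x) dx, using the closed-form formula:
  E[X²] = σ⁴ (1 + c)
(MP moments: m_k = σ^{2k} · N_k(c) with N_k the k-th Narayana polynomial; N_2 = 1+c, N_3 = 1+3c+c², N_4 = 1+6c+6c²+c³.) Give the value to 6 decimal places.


E[X²] = σ⁴ (1 + c) (second MP moment). With σ² = 6 (so σ⁴ = 36) and c = 4/17 = 0.235294: E[X²] = 36 · (1 + 0.235294) = 36 · 1.235294.

So E[X^2] = 44.470588.


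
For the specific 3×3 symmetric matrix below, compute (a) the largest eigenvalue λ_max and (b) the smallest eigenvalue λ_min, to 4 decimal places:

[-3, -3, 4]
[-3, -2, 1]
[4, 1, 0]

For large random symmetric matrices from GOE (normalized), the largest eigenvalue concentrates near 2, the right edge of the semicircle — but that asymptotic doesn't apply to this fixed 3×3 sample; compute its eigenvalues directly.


Since M is real symmetric, all three eigenvalues are real; they are the roots of det(λI − M) = λ³ − (tr M) λ² + s λ − det M, where s is the sum of the principal 2×2 minors.
tr M = -3 + (-2) + 0 = -5.
s = ((-3)·(-2) − (-3)²) + ((-3)·0 − 4²) + ((-2)·0 − 1²) = -3 + (-16) + (-1) = -20.
det M (expand along row 1) = (-3)·(-1) − (-3)·(-4) + 4·5 = 11.
Characteristic polynomial: λ³ + 5λ² − 20λ − 11 = 0.
Substitute λ = y + (tr M)/3 = y − 1.666667 to remove the quadratic term: y³ + p·y + q = 0 with p = s − (tr M)²/3 = -28.333333 and q = −2(tr M)³/27 + (tr M)·s/3 − det M = 31.592593.
Three real roots ⇒ use the trigonometric (Viète) form: r = 2√(−p/3) = 6.146363, φ = arccos(3q/(p·r)) = arccos(-0.544240) = 2.146280 rad.
y_k = r·cos(φ/3 − 2πk/3) for k = 0, 1, 2 gives y = 4.639358, 1.171825, -5.811183.
λ_k = y_k − 1.666667 gives λ = 2.9727, -0.4948, -7.4778 (check: the sum is -5.0000 = tr M).

Hence λ_max = 2.9727 and λ_min = -7.4778.


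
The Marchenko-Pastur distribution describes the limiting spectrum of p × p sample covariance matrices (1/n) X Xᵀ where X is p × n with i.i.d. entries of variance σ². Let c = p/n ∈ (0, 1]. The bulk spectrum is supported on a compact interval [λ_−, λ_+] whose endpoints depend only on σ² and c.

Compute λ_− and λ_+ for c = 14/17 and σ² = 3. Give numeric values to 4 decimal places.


c = 14/17 = 0.823529; √c = 0.907485.
λ_− = σ² (1 − √c)² = 3 · (1 − 0.907485)² = 3 · (0.092515)² = 0.025677.
λ_+ = σ² (1 + √c)² = 3 · (1 + 0.907485)² = 3 · (1.907485)² = 10.915500.

Rounded to 4 decimal places: λ_− ≈ 0.0257, λ_+ ≈ 10.9155.
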